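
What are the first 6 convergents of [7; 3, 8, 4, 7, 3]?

Using the convergent recurrence p_i = a_i*p_{i-1} + p_{i-2}, q_i = a_i*q_{i-1} + q_{i-2} with p_{-2}=0, p_{-1}=1, q_{-2}=1, q_{-1}=0:
  i=0: a_0=7, p_0 = 7*1 + 0 = 7, q_0 = 7*0 + 1 = 1.
  i=1: a_1=3, p_1 = 3*7 + 1 = 22, q_1 = 3*1 + 0 = 3.
  i=2: a_2=8, p_2 = 8*22 + 7 = 183, q_2 = 8*3 + 1 = 25.
  i=3: a_3=4, p_3 = 4*183 + 22 = 754, q_3 = 4*25 + 3 = 103.
  i=4: a_4=7, p_4 = 7*754 + 183 = 5461, q_4 = 7*103 + 25 = 746.
  i=5: a_5=3, p_5 = 3*5461 + 754 = 17137, q_5 = 3*746 + 103 = 2341.

7/1, 22/3, 183/25, 754/103, 5461/746, 17137/2341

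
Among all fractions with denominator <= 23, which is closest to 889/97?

55/6

Expand x = 889/97 as a continued fraction with the Euclidean algorithm:
  889 = 9*97 + 16, so a_0 = 9.
  97 = 6*16 + 1, so a_1 = 6.
  16 = 16*1 + 0, so a_2 = 16.
so x = [9; 6, 16].
Convergents (p_i = a_i*p_{i-1} + p_{i-2}, q_i = a_i*q_{i-1} + q_{i-2} with p_{-2}=0, p_{-1}=1, q_{-2}=1, q_{-1}=0), until the denominator exceeds 23:
  i=0: a_0=9, p_0 = 9*1 + 0 = 9, q_0 = 9*0 + 1 = 1.
  i=1: a_1=6, p_1 = 6*9 + 1 = 55, q_1 = 6*1 + 0 = 6.
  i=2: a_2=16, p_2 = 16*55 + 9 = 889, q_2 = 16*6 + 1 = 97.
q_2 = 97 > 23, so the last convergent with denominator <= 23 is p_1/q_1 = 55/6.
The closest fraction with denominator <= 23 is either p_1/q_1 or the intermediate fraction (k*p_1 + p_0)/(k*q_1 + q_0) with the largest k >= 1 whose denominator stays <= 23; these approach x as k grows, and every other convergent or intermediate fraction in range is farther away.
Largest k: floor((23 - q_0)/q_1) = floor((23 - 1)/6) = 3.
That gives (3*55 + 9)/(3*6 + 1) = 174/19.
Compare the errors: |x - 55/6| = |889*6 - 55*97|/(97*6) = 1/582, and |x - 174/19| = |889*19 - 174*97|/(97*19) = 13/1843.
Cross-multiplying, 1*1843 = 1843 < 7566 = 13*582, so 1/582 is smaller: the convergent 55/6 is closer to x than 174/19.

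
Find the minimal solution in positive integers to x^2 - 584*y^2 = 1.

(x, y) = (145, 6)

First expand sqrt(584) as a continued fraction. With x_i = (sqrt(584) + m_i)/d_i and (m_0, d_0) = (0, 1): a_0 = floor(sqrt(584)) = 24, since 24^2 = 576 <= 584 < 625 = 25^2.
Iterate m_{i+1} = d_i*a_i - m_i, d_{i+1} = (584 - m_{i+1}^2)/d_i, a_{i+1} = floor((a_0 + m_{i+1})/d_{i+1}):
  m_1 = 1*24 - 0 = 24, d_1 = (584 - 24^2)/1 = 8/1 = 8, a_1 = floor((24 + 24)/8) = 6.
  m_2 = 8*6 - 24 = 24, d_2 = (584 - 24^2)/8 = 8/8 = 1, a_2 = floor((24 + 24)/1) = 48.
  m_3 = 1*48 - 24 = 24, d_3 = (584 - 24^2)/1 = 8/1 = 8: (m_3, d_3) = (m_1, d_1) = (24, 8), so from here the quotients repeat a_1, a_2; the period length is 2.
So sqrt(584) = [24; (6, 48)] with period length k = 2.
k is even, so the fundamental solution of x^2 - 584y^2 = 1 is (p_{k-1}, q_{k-1}) = (p_1, q_1); compute convergents through index 1.
Convergents (p_i = a_i*p_{i-1} + p_{i-2}, q_i = a_i*q_{i-1} + q_{i-2} with p_{-2}=0, p_{-1}=1, q_{-2}=1, q_{-1}=0):
  i=0: a_0=24, p_0 = 24*1 + 0 = 24, q_0 = 24*0 + 1 = 1.
  i=1: a_1=6, p_1 = 6*24 + 1 = 145, q_1 = 6*1 + 0 = 6.
Check: 145^2 - 584*6^2 = 21025 - 21024 = 1, so (x, y) = (145, 6) solves the equation, and by the theorem it is the least positive solution.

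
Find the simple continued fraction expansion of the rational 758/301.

[2; 1, 1, 13, 5, 2]

Run the Euclidean algorithm on 758 and 301; the successive quotients are the partial quotients a_0, a_1, ... (each step inverts the fractional part left over by the previous one):
  758 = 2*301 + 156, so a_0 = 2.
  301 = 1*156 + 145, so a_1 = 1.
  156 = 1*145 + 11, so a_2 = 1.
  145 = 13*11 + 2, so a_3 = 13.
  11 = 5*2 + 1, so a_4 = 5.
  2 = 2*1 + 0, so a_5 = 2.
The remainder reaches 0 after 6 divisions, so the expansion has 6 partial quotients, read off in order.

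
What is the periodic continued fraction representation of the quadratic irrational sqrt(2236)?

[47; (3, 2, 31, 10, 2, 10, 31, 2, 3, 94)]

Write x_i = (sqrt(2236) + m_i)/d_i with (m_0, d_0) = (0, 1). a_0 = floor(sqrt(2236)) = 47, since 47^2 = 2209 <= 2236 < 2304 = 48^2.
Iterate m_{i+1} = d_i*a_i - m_i, d_{i+1} = (2236 - m_{i+1}^2)/d_i, a_{i+1} = floor((a_0 + m_{i+1})/d_{i+1}):
  m_1 = 1*47 - 0 = 47, d_1 = (2236 - 47^2)/1 = 27/1 = 27, a_1 = floor((47 + 47)/27) = 3.
  m_2 = 27*3 - 47 = 34, d_2 = (2236 - 34^2)/27 = 1080/27 = 40, a_2 = floor((47 + 34)/40) = 2.
  m_3 = 40*2 - 34 = 46, d_3 = (2236 - 46^2)/40 = 120/40 = 3, a_3 = floor((47 + 46)/3) = 31.
  m_4 = 3*31 - 46 = 47, d_4 = (2236 - 47^2)/3 = 27/3 = 9, a_4 = floor((47 + 47)/9) = 10.
  m_5 = 9*10 - 47 = 43, d_5 = (2236 - 43^2)/9 = 387/9 = 43, a_5 = floor((47 + 43)/43) = 2.
  m_6 = 43*2 - 43 = 43, d_6 = (2236 - 43^2)/43 = 387/43 = 9, a_6 = floor((47 + 43)/9) = 10.
  m_7 = 9*10 - 43 = 47, d_7 = (2236 - 47^2)/9 = 27/9 = 3, a_7 = floor((47 + 47)/3) = 31.
  m_8 = 3*31 - 47 = 46, d_8 = (2236 - 46^2)/3 = 120/3 = 40, a_8 = floor((47 + 46)/40) = 2.
  m_9 = 40*2 - 46 = 34, d_9 = (2236 - 34^2)/40 = 1080/40 = 27, a_9 = floor((47 + 34)/27) = 3.
  m_10 = 27*3 - 34 = 47, d_10 = (2236 - 47^2)/27 = 27/27 = 1, a_10 = floor((47 + 47)/1) = 94.
  m_11 = 1*94 - 47 = 47, d_11 = (2236 - 47^2)/1 = 27/1 = 27: (m_11, d_11) = (m_1, d_1) = (47, 27), so from here the quotients repeat a_1, ..., a_10; the period length is 10.
Hence the expansion of sqrt(2236) is a_0 = 47 followed by the repeating block 3, 2, 31, 10, 2, 10, 31, 2, 3, 94 (period 10).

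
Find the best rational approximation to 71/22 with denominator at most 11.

29/9

Expand x = 71/22 as a continued fraction with the Euclidean algorithm:
  71 = 3*22 + 5, so a_0 = 3.
  22 = 4*5 + 2, so a_1 = 4.
  5 = 2*2 + 1, so a_2 = 2.
  2 = 2*1 + 0, so a_3 = 2.
so x = [3; 4, 2, 2].
Convergents (p_i = a_i*p_{i-1} + p_{i-2}, q_i = a_i*q_{i-1} + q_{i-2} with p_{-2}=0, p_{-1}=1, q_{-2}=1, q_{-1}=0), until the denominator exceeds 11:
  i=0: a_0=3, p_0 = 3*1 + 0 = 3, q_0 = 3*0 + 1 = 1.
  i=1: a_1=4, p_1 = 4*3 + 1 = 13, q_1 = 4*1 + 0 = 4.
  i=2: a_2=2, p_2 = 2*13 + 3 = 29, q_2 = 2*4 + 1 = 9.
  i=3: a_3=2, p_3 = 2*29 + 13 = 71, q_3 = 2*9 + 4 = 22.
q_3 = 22 > 11, so the last convergent with denominator <= 11 is p_2/q_2 = 29/9.
The closest fraction with denominator <= 11 is either p_2/q_2 or the intermediate fraction (k*p_2 + p_1)/(k*q_2 + q_1) with the largest k >= 1 whose denominator stays <= 11; these approach x as k grows, and every other convergent or intermediate fraction in range is farther away.
Largest k: floor((11 - q_1)/q_2) = floor((11 - 4)/9) = 0.
Since k = 0, no intermediate fraction beyond p_2/q_2 has denominator <= 11, so the convergent 29/9 is the closest (its error is |71*9 - 29*22|/(22*9) = 1/198).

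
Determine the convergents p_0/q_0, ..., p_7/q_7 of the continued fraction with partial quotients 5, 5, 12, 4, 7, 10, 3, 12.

Using the convergent recurrence p_i = a_i*p_{i-1} + p_{i-2}, q_i = a_i*q_{i-1} + q_{i-2} with p_{-2}=0, p_{-1}=1, q_{-2}=1, q_{-1}=0:
  i=0: a_0=5, p_0 = 5*1 + 0 = 5, q_0 = 5*0 + 1 = 1.
  i=1: a_1=5, p_1 = 5*5 + 1 = 26, q_1 = 5*1 + 0 = 5.
  i=2: a_2=12, p_2 = 12*26 + 5 = 317, q_2 = 12*5 + 1 = 61.
  i=3: a_3=4, p_3 = 4*317 + 26 = 1294, q_3 = 4*61 + 5 = 249.
  i=4: a_4=7, p_4 = 7*1294 + 317 = 9375, q_4 = 7*249 + 61 = 1804.
  i=5: a_5=10, p_5 = 10*9375 + 1294 = 95044, q_5 = 10*1804 + 249 = 18289.
  i=6: a_6=3, p_6 = 3*95044 + 9375 = 294507, q_6 = 3*18289 + 1804 = 56671.
  i=7: a_7=12, p_7 = 12*294507 + 95044 = 3629128, q_7 = 12*56671 + 18289 = 698341.

5/1, 26/5, 317/61, 1294/249, 9375/1804, 95044/18289, 294507/56671, 3629128/698341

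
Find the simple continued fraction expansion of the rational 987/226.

[4; 2, 1, 2, 1, 1, 1, 1, 4]

Run the Euclidean algorithm on 987 and 226; the successive quotients are the partial quotients a_0, a_1, ... (each step inverts the fractional part left over by the previous one):
  987 = 4*226 + 83, so a_0 = 4.
  226 = 2*83 + 60, so a_1 = 2.
  83 = 1*60 + 23, so a_2 = 1.
  60 = 2*23 + 14, so a_3 = 2.
  23 = 1*14 + 9, so a_4 = 1.
  14 = 1*9 + 5, so a_5 = 1.
  9 = 1*5 + 4, so a_6 = 1.
  5 = 1*4 + 1, so a_7 = 1.
  4 = 4*1 + 0, so a_8 = 4.
The remainder reaches 0 after 9 divisions, so the expansion has 9 partial quotients, read off in order.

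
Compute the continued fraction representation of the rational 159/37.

[4; 3, 2, 1, 3]

Run the Euclidean algorithm on 159 and 37; the successive quotients are the partial quotients a_0, a_1, ... (each step inverts the fractional part left over by the previous one):
  159 = 4*37 + 11, so a_0 = 4.
  37 = 3*11 + 4, so a_1 = 3.
  11 = 2*4 + 3, so a_2 = 2.
  4 = 1*3 + 1, so a_3 = 1.
  3 = 3*1 + 0, so a_4 = 3.
The remainder reaches 0 after 5 divisions, so the expansion has 5 partial quotients, read off in order.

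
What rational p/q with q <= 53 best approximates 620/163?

194/51

Expand x = 620/163 as a continued fraction with the Euclidean algorithm:
  620 = 3*163 + 131, so a_0 = 3.
  163 = 1*131 + 32, so a_1 = 1.
  131 = 4*32 + 3, so a_2 = 4.
  32 = 10*3 + 2, so a_3 = 10.
  3 = 1*2 + 1, so a_4 = 1.
  2 = 2*1 + 0, so a_5 = 2.
so x = [3; 1, 4, 10, 1, 2].
Convergents (p_i = a_i*p_{i-1} + p_{i-2}, q_i = a_i*q_{i-1} + q_{i-2} with p_{-2}=0, p_{-1}=1, q_{-2}=1, q_{-1}=0), until the denominator exceeds 53:
  i=0: a_0=3, p_0 = 3*1 + 0 = 3, q_0 = 3*0 + 1 = 1.
  i=1: a_1=1, p_1 = 1*3 + 1 = 4, q_1 = 1*1 + 0 = 1.
  i=2: a_2=4, p_2 = 4*4 + 3 = 19, q_2 = 4*1 + 1 = 5.
  i=3: a_3=10, p_3 = 10*19 + 4 = 194, q_3 = 10*5 + 1 = 51.
  i=4: a_4=1, p_4 = 1*194 + 19 = 213, q_4 = 1*51 + 5 = 56.
q_4 = 56 > 53, so the last convergent with denominator <= 53 is p_3/q_3 = 194/51.
The closest fraction with denominator <= 53 is either p_3/q_3 or the intermediate fraction (k*p_3 + p_2)/(k*q_3 + q_2) with the largest k >= 1 whose denominator stays <= 53; these approach x as k grows, and every other convergent or intermediate fraction in range is farther away.
Largest k: floor((53 - q_2)/q_3) = floor((53 - 5)/51) = 0.
Since k = 0, no intermediate fraction beyond p_3/q_3 has denominator <= 53, so the convergent 194/51 is the closest (its error is |620*51 - 194*163|/(163*51) = 2/8313).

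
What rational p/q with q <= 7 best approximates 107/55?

Expand x = 107/55 as a continued fraction with the Euclidean algorithm:
  107 = 1*55 + 52, so a_0 = 1.
  55 = 1*52 + 3, so a_1 = 1.
  52 = 17*3 + 1, so a_2 = 17.
  3 = 3*1 + 0, so a_3 = 3.
so x = [1; 1, 17, 3].
Convergents (p_i = a_i*p_{i-1} + p_{i-2}, q_i = a_i*q_{i-1} + q_{i-2} with p_{-2}=0, p_{-1}=1, q_{-2}=1, q_{-1}=0), until the denominator exceeds 7:
  i=0: a_0=1, p_0 = 1*1 + 0 = 1, q_0 = 1*0 + 1 = 1.
  i=1: a_1=1, p_1 = 1*1 + 1 = 2, q_1 = 1*1 + 0 = 1.
  i=2: a_2=17, p_2 = 17*2 + 1 = 35, q_2 = 17*1 + 1 = 18.
q_2 = 18 > 7, so the last convergent with denominator <= 7 is p_1/q_1 = 2/1.
The closest fraction with denominator <= 7 is either p_1/q_1 or the intermediate fraction (k*p_1 + p_0)/(k*q_1 + q_0) with the largest k >= 1 whose denominator stays <= 7; these approach x as k grows, and every other convergent or intermediate fraction in range is farther away.
Largest k: floor((7 - q_0)/q_1) = floor((7 - 1)/1) = 6.
That gives (6*2 + 1)/(6*1 + 1) = 13/7.
Compare the errors: |x - 2/1| = |107*1 - 2*55|/(55*1) = 3/55, and |x - 13/7| = |107*7 - 13*55|/(55*7) = 34/385.
Cross-multiplying, 3*385 = 1155 < 1870 = 34*55, so 3/55 is smaller: the convergent 2/1 is closer to x than 13/7.

2/1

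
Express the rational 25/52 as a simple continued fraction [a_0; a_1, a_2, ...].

[0; 2, 12, 2]

Run the Euclidean algorithm on 25 and 52; the successive quotients are the partial quotients a_0, a_1, ... (each step inverts the fractional part left over by the previous one):
  25 = 0*52 + 25, so a_0 = 0.
  52 = 2*25 + 2, so a_1 = 2.
  25 = 12*2 + 1, so a_2 = 12.
  2 = 2*1 + 0, so a_3 = 2.
The remainder reaches 0 after 4 divisions, so the expansion has 4 partial quotients, read off in order.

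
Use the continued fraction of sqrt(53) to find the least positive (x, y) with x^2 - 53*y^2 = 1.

First expand sqrt(53) as a continued fraction. With x_i = (sqrt(53) + m_i)/d_i and (m_0, d_0) = (0, 1): a_0 = floor(sqrt(53)) = 7, since 7^2 = 49 <= 53 < 64 = 8^2.
Iterate m_{i+1} = d_i*a_i - m_i, d_{i+1} = (53 - m_{i+1}^2)/d_i, a_{i+1} = floor((a_0 + m_{i+1})/d_{i+1}):
  m_1 = 1*7 - 0 = 7, d_1 = (53 - 7^2)/1 = 4/1 = 4, a_1 = floor((7 + 7)/4) = 3.
  m_2 = 4*3 - 7 = 5, d_2 = (53 - 5^2)/4 = 28/4 = 7, a_2 = floor((7 + 5)/7) = 1.
  m_3 = 7*1 - 5 = 2, d_3 = (53 - 2^2)/7 = 49/7 = 7, a_3 = floor((7 + 2)/7) = 1.
  m_4 = 7*1 - 2 = 5, d_4 = (53 - 5^2)/7 = 28/7 = 4, a_4 = floor((7 + 5)/4) = 3.
  m_5 = 4*3 - 5 = 7, d_5 = (53 - 7^2)/4 = 4/4 = 1, a_5 = floor((7 + 7)/1) = 14.
  m_6 = 1*14 - 7 = 7, d_6 = (53 - 7^2)/1 = 4/1 = 4: (m_6, d_6) = (m_1, d_1) = (7, 4), so from here the quotients repeat a_1, ..., a_5; the period length is 5.
So sqrt(53) = [7; (3, 1, 1, 3, 14)] with period length k = 5.
k is odd, so (p_{k-1}, q_{k-1}) only solves x^2 - 53y^2 = -1 and the fundamental solution of x^2 - 53y^2 = 1 is (p_{2k-1}, q_{2k-1}) = (p_9, q_9); compute convergents through index 9, running through the period twice.
Convergents (p_i = a_i*p_{i-1} + p_{i-2}, q_i = a_i*q_{i-1} + q_{i-2} with p_{-2}=0, p_{-1}=1, q_{-2}=1, q_{-1}=0):
  i=0: a_0=7, p_0 = 7*1 + 0 = 7, q_0 = 7*0 + 1 = 1.
  i=1: a_1=3, p_1 = 3*7 + 1 = 22, q_1 = 3*1 + 0 = 3.
  i=2: a_2=1, p_2 = 1*22 + 7 = 29, q_2 = 1*3 + 1 = 4.
  i=3: a_3=1, p_3 = 1*29 + 22 = 51, q_3 = 1*4 + 3 = 7.
  i=4: a_4=3, p_4 = 3*51 + 29 = 182, q_4 = 3*7 + 4 = 25.
  i=5: a_5=14, p_5 = 14*182 + 51 = 2599, q_5 = 14*25 + 7 = 357.
  i=6: a_6=3, p_6 = 3*2599 + 182 = 7979, q_6 = 3*357 + 25 = 1096.
  i=7: a_7=1, p_7 = 1*7979 + 2599 = 10578, q_7 = 1*1096 + 357 = 1453.
  i=8: a_8=1, p_8 = 1*10578 + 7979 = 18557, q_8 = 1*1453 + 1096 = 2549.
  i=9: a_9=3, p_9 = 3*18557 + 10578 = 66249, q_9 = 3*2549 + 1453 = 9100.
Indeed p_4^2 - 53*q_4^2 = 33124 - 33125 = -1, not +1.
Check: 66249^2 - 53*9100^2 = 4388930001 - 4388930000 = 1, so (x, y) = (66249, 9100) solves the equation, and by the theorem it is the least positive solution.

(x, y) = (66249, 9100)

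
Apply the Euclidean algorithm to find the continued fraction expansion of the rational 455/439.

[1; 27, 2, 3, 2]

Run the Euclidean algorithm on 455 and 439; the successive quotients are the partial quotients a_0, a_1, ... (each step inverts the fractional part left over by the previous one):
  455 = 1*439 + 16, so a_0 = 1.
  439 = 27*16 + 7, so a_1 = 27.
  16 = 2*7 + 2, so a_2 = 2.
  7 = 3*2 + 1, so a_3 = 3.
  2 = 2*1 + 0, so a_4 = 2.
The remainder reaches 0 after 5 divisions, so the expansion has 5 partial quotients, read off in order.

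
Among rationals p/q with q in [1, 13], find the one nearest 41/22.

Expand x = 41/22 as a continued fraction with the Euclidean algorithm:
  41 = 1*22 + 19, so a_0 = 1.
  22 = 1*19 + 3, so a_1 = 1.
  19 = 6*3 + 1, so a_2 = 6.
  3 = 3*1 + 0, so a_3 = 3.
so x = [1; 1, 6, 3].
Convergents (p_i = a_i*p_{i-1} + p_{i-2}, q_i = a_i*q_{i-1} + q_{i-2} with p_{-2}=0, p_{-1}=1, q_{-2}=1, q_{-1}=0), until the denominator exceeds 13:
  i=0: a_0=1, p_0 = 1*1 + 0 = 1, q_0 = 1*0 + 1 = 1.
  i=1: a_1=1, p_1 = 1*1 + 1 = 2, q_1 = 1*1 + 0 = 1.
  i=2: a_2=6, p_2 = 6*2 + 1 = 13, q_2 = 6*1 + 1 = 7.
  i=3: a_3=3, p_3 = 3*13 + 2 = 41, q_3 = 3*7 + 1 = 22.
q_3 = 22 > 13, so the last convergent with denominator <= 13 is p_2/q_2 = 13/7.
The closest fraction with denominator <= 13 is either p_2/q_2 or the intermediate fraction (k*p_2 + p_1)/(k*q_2 + q_1) with the largest k >= 1 whose denominator stays <= 13; these approach x as k grows, and every other convergent or intermediate fraction in range is farther away.
Largest k: floor((13 - q_1)/q_2) = floor((13 - 1)/7) = 1.
That gives (1*13 + 2)/(1*7 + 1) = 15/8.
Compare the errors: |x - 13/7| = |41*7 - 13*22|/(22*7) = 1/154, and |x - 15/8| = |41*8 - 15*22|/(22*8) = 2/176.
Cross-multiplying, 1*176 = 176 < 308 = 2*154, so 1/154 is smaller: the convergent 13/7 is closer to x than 15/8.

13/7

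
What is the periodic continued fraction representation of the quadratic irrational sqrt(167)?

Write x_i = (sqrt(167) + m_i)/d_i with (m_0, d_0) = (0, 1). a_0 = floor(sqrt(167)) = 12, since 12^2 = 144 <= 167 < 169 = 13^2.
Iterate m_{i+1} = d_i*a_i - m_i, d_{i+1} = (167 - m_{i+1}^2)/d_i, a_{i+1} = floor((a_0 + m_{i+1})/d_{i+1}):
  m_1 = 1*12 - 0 = 12, d_1 = (167 - 12^2)/1 = 23/1 = 23, a_1 = floor((12 + 12)/23) = 1.
  m_2 = 23*1 - 12 = 11, d_2 = (167 - 11^2)/23 = 46/23 = 2, a_2 = floor((12 + 11)/2) = 11.
  m_3 = 2*11 - 11 = 11, d_3 = (167 - 11^2)/2 = 46/2 = 23, a_3 = floor((12 + 11)/23) = 1.
  m_4 = 23*1 - 11 = 12, d_4 = (167 - 12^2)/23 = 23/23 = 1, a_4 = floor((12 + 12)/1) = 24.
  m_5 = 1*24 - 12 = 12, d_5 = (167 - 12^2)/1 = 23/1 = 23: (m_5, d_5) = (m_1, d_1) = (12, 23), so from here the quotients repeat a_1, ..., a_4; the period length is 4.
Hence the expansion of sqrt(167) is a_0 = 12 followed by the repeating block 1, 11, 1, 24 (period 4).

[12; (1, 11, 1, 24)]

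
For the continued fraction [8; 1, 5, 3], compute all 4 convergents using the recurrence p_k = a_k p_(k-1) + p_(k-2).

Using the convergent recurrence p_i = a_i*p_{i-1} + p_{i-2}, q_i = a_i*q_{i-1} + q_{i-2} with p_{-2}=0, p_{-1}=1, q_{-2}=1, q_{-1}=0:
  i=0: a_0=8, p_0 = 8*1 + 0 = 8, q_0 = 8*0 + 1 = 1.
  i=1: a_1=1, p_1 = 1*8 + 1 = 9, q_1 = 1*1 + 0 = 1.
  i=2: a_2=5, p_2 = 5*9 + 8 = 53, q_2 = 5*1 + 1 = 6.
  i=3: a_3=3, p_3 = 3*53 + 9 = 168, q_3 = 3*6 + 1 = 19.

8/1, 9/1, 53/6, 168/19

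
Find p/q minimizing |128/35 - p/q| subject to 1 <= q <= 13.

11/3

Expand x = 128/35 as a continued fraction with the Euclidean algorithm:
  128 = 3*35 + 23, so a_0 = 3.
  35 = 1*23 + 12, so a_1 = 1.
  23 = 1*12 + 11, so a_2 = 1.
  12 = 1*11 + 1, so a_3 = 1.
  11 = 11*1 + 0, so a_4 = 11.
so x = [3; 1, 1, 1, 11].
Convergents (p_i = a_i*p_{i-1} + p_{i-2}, q_i = a_i*q_{i-1} + q_{i-2} with p_{-2}=0, p_{-1}=1, q_{-2}=1, q_{-1}=0), until the denominator exceeds 13:
  i=0: a_0=3, p_0 = 3*1 + 0 = 3, q_0 = 3*0 + 1 = 1.
  i=1: a_1=1, p_1 = 1*3 + 1 = 4, q_1 = 1*1 + 0 = 1.
  i=2: a_2=1, p_2 = 1*4 + 3 = 7, q_2 = 1*1 + 1 = 2.
  i=3: a_3=1, p_3 = 1*7 + 4 = 11, q_3 = 1*2 + 1 = 3.
  i=4: a_4=11, p_4 = 11*11 + 7 = 128, q_4 = 11*3 + 2 = 35.
q_4 = 35 > 13, so the last convergent with denominator <= 13 is p_3/q_3 = 11/3.
The closest fraction with denominator <= 13 is either p_3/q_3 or the intermediate fraction (k*p_3 + p_2)/(k*q_3 + q_2) with the largest k >= 1 whose denominator stays <= 13; these approach x as k grows, and every other convergent or intermediate fraction in range is farther away.
Largest k: floor((13 - q_2)/q_3) = floor((13 - 2)/3) = 3.
That gives (3*11 + 7)/(3*3 + 2) = 40/11.
Compare the errors: |x - 11/3| = |128*3 - 11*35|/(35*3) = 1/105, and |x - 40/11| = |128*11 - 40*35|/(35*11) = 8/385.
Cross-multiplying, 1*385 = 385 < 840 = 8*105, so 1/105 is smaller: the convergent 11/3 is closer to x than 40/11.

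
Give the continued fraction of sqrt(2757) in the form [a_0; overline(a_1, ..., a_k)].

[52; overline(1, 1, 34, 1, 1, 104)]

Write x_i = (sqrt(2757) + m_i)/d_i with (m_0, d_0) = (0, 1). a_0 = floor(sqrt(2757)) = 52, since 52^2 = 2704 <= 2757 < 2809 = 53^2.
Iterate m_{i+1} = d_i*a_i - m_i, d_{i+1} = (2757 - m_{i+1}^2)/d_i, a_{i+1} = floor((a_0 + m_{i+1})/d_{i+1}):
  m_1 = 1*52 - 0 = 52, d_1 = (2757 - 52^2)/1 = 53/1 = 53, a_1 = floor((52 + 52)/53) = 1.
  m_2 = 53*1 - 52 = 1, d_2 = (2757 - 1^2)/53 = 2756/53 = 52, a_2 = floor((52 + 1)/52) = 1.
  m_3 = 52*1 - 1 = 51, d_3 = (2757 - 51^2)/52 = 156/52 = 3, a_3 = floor((52 + 51)/3) = 34.
  m_4 = 3*34 - 51 = 51, d_4 = (2757 - 51^2)/3 = 156/3 = 52, a_4 = floor((52 + 51)/52) = 1.
  m_5 = 52*1 - 51 = 1, d_5 = (2757 - 1^2)/52 = 2756/52 = 53, a_5 = floor((52 + 1)/53) = 1.
  m_6 = 53*1 - 1 = 52, d_6 = (2757 - 52^2)/53 = 53/53 = 1, a_6 = floor((52 + 52)/1) = 104.
  m_7 = 1*104 - 52 = 52, d_7 = (2757 - 52^2)/1 = 53/1 = 53: (m_7, d_7) = (m_1, d_1) = (52, 53), so from here the quotients repeat a_1, ..., a_6; the period length is 6.
Hence the expansion of sqrt(2757) is a_0 = 52 followed by the repeating block 1, 1, 34, 1, 1, 104 (period 6).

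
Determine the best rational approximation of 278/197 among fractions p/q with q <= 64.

Expand x = 278/197 as a continued fraction with the Euclidean algorithm:
  278 = 1*197 + 81, so a_0 = 1.
  197 = 2*81 + 35, so a_1 = 2.
  81 = 2*35 + 11, so a_2 = 2.
  35 = 3*11 + 2, so a_3 = 3.
  11 = 5*2 + 1, so a_4 = 5.
  2 = 2*1 + 0, so a_5 = 2.
so x = [1; 2, 2, 3, 5, 2].
Convergents (p_i = a_i*p_{i-1} + p_{i-2}, q_i = a_i*q_{i-1} + q_{i-2} with p_{-2}=0, p_{-1}=1, q_{-2}=1, q_{-1}=0), until the denominator exceeds 64:
  i=0: a_0=1, p_0 = 1*1 + 0 = 1, q_0 = 1*0 + 1 = 1.
  i=1: a_1=2, p_1 = 2*1 + 1 = 3, q_1 = 2*1 + 0 = 2.
  i=2: a_2=2, p_2 = 2*3 + 1 = 7, q_2 = 2*2 + 1 = 5.
  i=3: a_3=3, p_3 = 3*7 + 3 = 24, q_3 = 3*5 + 2 = 17.
  i=4: a_4=5, p_4 = 5*24 + 7 = 127, q_4 = 5*17 + 5 = 90.
q_4 = 90 > 64, so the last convergent with denominator <= 64 is p_3/q_3 = 24/17.
The closest fraction with denominator <= 64 is either p_3/q_3 or the intermediate fraction (k*p_3 + p_2)/(k*q_3 + q_2) with the largest k >= 1 whose denominator stays <= 64; these approach x as k grows, and every other convergent or intermediate fraction in range is farther away.
Largest k: floor((64 - q_2)/q_3) = floor((64 - 5)/17) = 3.
That gives (3*24 + 7)/(3*17 + 5) = 79/56.
Compare the errors: |x - 24/17| = |278*17 - 24*197|/(197*17) = 2/3349, and |x - 79/56| = |278*56 - 79*197|/(197*56) = 5/11032.
Cross-multiplying, 5*3349 = 16745 < 22064 = 2*11032, so 5/11032 is smaller: the intermediate fraction 79/56 is closer to x than 24/17.

79/56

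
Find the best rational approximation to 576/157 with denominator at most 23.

11/3

Expand x = 576/157 as a continued fraction with the Euclidean algorithm:
  576 = 3*157 + 105, so a_0 = 3.
  157 = 1*105 + 52, so a_1 = 1.
  105 = 2*52 + 1, so a_2 = 2.
  52 = 52*1 + 0, so a_3 = 52.
so x = [3; 1, 2, 52].
Convergents (p_i = a_i*p_{i-1} + p_{i-2}, q_i = a_i*q_{i-1} + q_{i-2} with p_{-2}=0, p_{-1}=1, q_{-2}=1, q_{-1}=0), until the denominator exceeds 23:
  i=0: a_0=3, p_0 = 3*1 + 0 = 3, q_0 = 3*0 + 1 = 1.
  i=1: a_1=1, p_1 = 1*3 + 1 = 4, q_1 = 1*1 + 0 = 1.
  i=2: a_2=2, p_2 = 2*4 + 3 = 11, q_2 = 2*1 + 1 = 3.
  i=3: a_3=52, p_3 = 52*11 + 4 = 576, q_3 = 52*3 + 1 = 157.
q_3 = 157 > 23, so the last convergent with denominator <= 23 is p_2/q_2 = 11/3.
The closest fraction with denominator <= 23 is either p_2/q_2 or the intermediate fraction (k*p_2 + p_1)/(k*q_2 + q_1) with the largest k >= 1 whose denominator stays <= 23; these approach x as k grows, and every other convergent or intermediate fraction in range is farther away.
Largest k: floor((23 - q_1)/q_2) = floor((23 - 1)/3) = 7.
That gives (7*11 + 4)/(7*3 + 1) = 81/22.
Compare the errors: |x - 11/3| = |576*3 - 11*157|/(157*3) = 1/471, and |x - 81/22| = |576*22 - 81*157|/(157*22) = 45/3454.
Cross-multiplying, 1*3454 = 3454 < 21195 = 45*471, so 1/471 is smaller: the convergent 11/3 is closer to x than 81/22.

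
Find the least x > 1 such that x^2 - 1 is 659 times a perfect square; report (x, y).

First expand sqrt(659) as a continued fraction. With x_i = (sqrt(659) + m_i)/d_i and (m_0, d_0) = (0, 1): a_0 = floor(sqrt(659)) = 25, since 25^2 = 625 <= 659 < 676 = 26^2.
Iterate m_{i+1} = d_i*a_i - m_i, d_{i+1} = (659 - m_{i+1}^2)/d_i, a_{i+1} = floor((a_0 + m_{i+1})/d_{i+1}):
  m_1 = 1*25 - 0 = 25, d_1 = (659 - 25^2)/1 = 34/1 = 34, a_1 = floor((25 + 25)/34) = 1.
  m_2 = 34*1 - 25 = 9, d_2 = (659 - 9^2)/34 = 578/34 = 17, a_2 = floor((25 + 9)/17) = 2.
  m_3 = 17*2 - 9 = 25, d_3 = (659 - 25^2)/17 = 34/17 = 2, a_3 = floor((25 + 25)/2) = 25.
  m_4 = 2*25 - 25 = 25, d_4 = (659 - 25^2)/2 = 34/2 = 17, a_4 = floor((25 + 25)/17) = 2.
  m_5 = 17*2 - 25 = 9, d_5 = (659 - 9^2)/17 = 578/17 = 34, a_5 = floor((25 + 9)/34) = 1.
  m_6 = 34*1 - 9 = 25, d_6 = (659 - 25^2)/34 = 34/34 = 1, a_6 = floor((25 + 25)/1) = 50.
  m_7 = 1*50 - 25 = 25, d_7 = (659 - 25^2)/1 = 34/1 = 34: (m_7, d_7) = (m_1, d_1) = (25, 34), so from here the quotients repeat a_1, ..., a_6; the period length is 6.
So sqrt(659) = [25; (1, 2, 25, 2, 1, 50)] with period length k = 6.
k is even, so the fundamental solution of x^2 - 659y^2 = 1 is (p_{k-1}, q_{k-1}) = (p_5, q_5); compute convergents through index 5.
Convergents (p_i = a_i*p_{i-1} + p_{i-2}, q_i = a_i*q_{i-1} + q_{i-2} with p_{-2}=0, p_{-1}=1, q_{-2}=1, q_{-1}=0):
  i=0: a_0=25, p_0 = 25*1 + 0 = 25, q_0 = 25*0 + 1 = 1.
  i=1: a_1=1, p_1 = 1*25 + 1 = 26, q_1 = 1*1 + 0 = 1.
  i=2: a_2=2, p_2 = 2*26 + 25 = 77, q_2 = 2*1 + 1 = 3.
  i=3: a_3=25, p_3 = 25*77 + 26 = 1951, q_3 = 25*3 + 1 = 76.
  i=4: a_4=2, p_4 = 2*1951 + 77 = 3979, q_4 = 2*76 + 3 = 155.
  i=5: a_5=1, p_5 = 1*3979 + 1951 = 5930, q_5 = 1*155 + 76 = 231.
Check: 5930^2 - 659*231^2 = 35164900 - 35164899 = 1, so (x, y) = (5930, 231) solves the equation, and by the theorem it is the least positive solution.

(x, y) = (5930, 231)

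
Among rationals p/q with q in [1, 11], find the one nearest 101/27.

15/4

Expand x = 101/27 as a continued fraction with the Euclidean algorithm:
  101 = 3*27 + 20, so a_0 = 3.
  27 = 1*20 + 7, so a_1 = 1.
  20 = 2*7 + 6, so a_2 = 2.
  7 = 1*6 + 1, so a_3 = 1.
  6 = 6*1 + 0, so a_4 = 6.
so x = [3; 1, 2, 1, 6].
Convergents (p_i = a_i*p_{i-1} + p_{i-2}, q_i = a_i*q_{i-1} + q_{i-2} with p_{-2}=0, p_{-1}=1, q_{-2}=1, q_{-1}=0), until the denominator exceeds 11:
  i=0: a_0=3, p_0 = 3*1 + 0 = 3, q_0 = 3*0 + 1 = 1.
  i=1: a_1=1, p_1 = 1*3 + 1 = 4, q_1 = 1*1 + 0 = 1.
  i=2: a_2=2, p_2 = 2*4 + 3 = 11, q_2 = 2*1 + 1 = 3.
  i=3: a_3=1, p_3 = 1*11 + 4 = 15, q_3 = 1*3 + 1 = 4.
  i=4: a_4=6, p_4 = 6*15 + 11 = 101, q_4 = 6*4 + 3 = 27.
q_4 = 27 > 11, so the last convergent with denominator <= 11 is p_3/q_3 = 15/4.
The closest fraction with denominator <= 11 is either p_3/q_3 or the intermediate fraction (k*p_3 + p_2)/(k*q_3 + q_2) with the largest k >= 1 whose denominator stays <= 11; these approach x as k grows, and every other convergent or intermediate fraction in range is farther away.
Largest k: floor((11 - q_2)/q_3) = floor((11 - 3)/4) = 2.
That gives (2*15 + 11)/(2*4 + 3) = 41/11.
Compare the errors: |x - 15/4| = |101*4 - 15*27|/(27*4) = 1/108, and |x - 41/11| = |101*11 - 41*27|/(27*11) = 4/297.
Cross-multiplying, 1*297 = 297 < 432 = 4*108, so 1/108 is smaller: the convergent 15/4 is closer to x than 41/11.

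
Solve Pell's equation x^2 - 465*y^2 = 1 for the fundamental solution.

(x, y) = (15871, 736)

First expand sqrt(465) as a continued fraction. With x_i = (sqrt(465) + m_i)/d_i and (m_0, d_0) = (0, 1): a_0 = floor(sqrt(465)) = 21, since 21^2 = 441 <= 465 < 484 = 22^2.
Iterate m_{i+1} = d_i*a_i - m_i, d_{i+1} = (465 - m_{i+1}^2)/d_i, a_{i+1} = floor((a_0 + m_{i+1})/d_{i+1}):
  m_1 = 1*21 - 0 = 21, d_1 = (465 - 21^2)/1 = 24/1 = 24, a_1 = floor((21 + 21)/24) = 1.
  m_2 = 24*1 - 21 = 3, d_2 = (465 - 3^2)/24 = 456/24 = 19, a_2 = floor((21 + 3)/19) = 1.
  m_3 = 19*1 - 3 = 16, d_3 = (465 - 16^2)/19 = 209/19 = 11, a_3 = floor((21 + 16)/11) = 3.
  m_4 = 11*3 - 16 = 17, d_4 = (465 - 17^2)/11 = 176/11 = 16, a_4 = floor((21 + 17)/16) = 2.
  m_5 = 16*2 - 17 = 15, d_5 = (465 - 15^2)/16 = 240/16 = 15, a_5 = floor((21 + 15)/15) = 2.
  m_6 = 15*2 - 15 = 15, d_6 = (465 - 15^2)/15 = 240/15 = 16, a_6 = floor((21 + 15)/16) = 2.
  m_7 = 16*2 - 15 = 17, d_7 = (465 - 17^2)/16 = 176/16 = 11, a_7 = floor((21 + 17)/11) = 3.
  m_8 = 11*3 - 17 = 16, d_8 = (465 - 16^2)/11 = 209/11 = 19, a_8 = floor((21 + 16)/19) = 1.
  m_9 = 19*1 - 16 = 3, d_9 = (465 - 3^2)/19 = 456/19 = 24, a_9 = floor((21 + 3)/24) = 1.
  m_10 = 24*1 - 3 = 21, d_10 = (465 - 21^2)/24 = 24/24 = 1, a_10 = floor((21 + 21)/1) = 42.
  m_11 = 1*42 - 21 = 21, d_11 = (465 - 21^2)/1 = 24/1 = 24: (m_11, d_11) = (m_1, d_1) = (21, 24), so from here the quotients repeat a_1, ..., a_10; the period length is 10.
So sqrt(465) = [21; (1, 1, 3, 2, 2, 2, 3, 1, 1, 42)] with period length k = 10.
k is even, so the fundamental solution of x^2 - 465y^2 = 1 is (p_{k-1}, q_{k-1}) = (p_9, q_9); compute convergents through index 9.
Convergents (p_i = a_i*p_{i-1} + p_{i-2}, q_i = a_i*q_{i-1} + q_{i-2} with p_{-2}=0, p_{-1}=1, q_{-2}=1, q_{-1}=0):
  i=0: a_0=21, p_0 = 21*1 + 0 = 21, q_0 = 21*0 + 1 = 1.
  i=1: a_1=1, p_1 = 1*21 + 1 = 22, q_1 = 1*1 + 0 = 1.
  i=2: a_2=1, p_2 = 1*22 + 21 = 43, q_2 = 1*1 + 1 = 2.
  i=3: a_3=3, p_3 = 3*43 + 22 = 151, q_3 = 3*2 + 1 = 7.
  i=4: a_4=2, p_4 = 2*151 + 43 = 345, q_4 = 2*7 + 2 = 16.
  i=5: a_5=2, p_5 = 2*345 + 151 = 841, q_5 = 2*16 + 7 = 39.
  i=6: a_6=2, p_6 = 2*841 + 345 = 2027, q_6 = 2*39 + 16 = 94.
  i=7: a_7=3, p_7 = 3*2027 + 841 = 6922, q_7 = 3*94 + 39 = 321.
  i=8: a_8=1, p_8 = 1*6922 + 2027 = 8949, q_8 = 1*321 + 94 = 415.
  i=9: a_9=1, p_9 = 1*8949 + 6922 = 15871, q_9 = 1*415 + 321 = 736.
Check: 15871^2 - 465*736^2 = 251888641 - 251888640 = 1, so (x, y) = (15871, 736) solves the equation, and by the theorem it is the least positive solution.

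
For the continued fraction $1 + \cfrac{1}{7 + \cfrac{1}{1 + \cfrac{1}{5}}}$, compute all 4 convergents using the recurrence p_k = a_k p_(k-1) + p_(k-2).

1/1, 8/7, 9/8, 53/47

Using the convergent recurrence p_i = a_i*p_{i-1} + p_{i-2}, q_i = a_i*q_{i-1} + q_{i-2} with p_{-2}=0, p_{-1}=1, q_{-2}=1, q_{-1}=0:
  i=0: a_0=1, p_0 = 1*1 + 0 = 1, q_0 = 1*0 + 1 = 1.
  i=1: a_1=7, p_1 = 7*1 + 1 = 8, q_1 = 7*1 + 0 = 7.
  i=2: a_2=1, p_2 = 1*8 + 1 = 9, q_2 = 1*7 + 1 = 8.
  i=3: a_3=5, p_3 = 5*9 + 8 = 53, q_3 = 5*8 + 7 = 47.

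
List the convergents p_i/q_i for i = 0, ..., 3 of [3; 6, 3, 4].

3/1, 19/6, 60/19, 259/82

Using the convergent recurrence p_i = a_i*p_{i-1} + p_{i-2}, q_i = a_i*q_{i-1} + q_{i-2} with p_{-2}=0, p_{-1}=1, q_{-2}=1, q_{-1}=0:
  i=0: a_0=3, p_0 = 3*1 + 0 = 3, q_0 = 3*0 + 1 = 1.
  i=1: a_1=6, p_1 = 6*3 + 1 = 19, q_1 = 6*1 + 0 = 6.
  i=2: a_2=3, p_2 = 3*19 + 3 = 60, q_2 = 3*6 + 1 = 19.
  i=3: a_3=4, p_3 = 4*60 + 19 = 259, q_3 = 4*19 + 6 = 82.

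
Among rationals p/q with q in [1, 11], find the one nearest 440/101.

Expand x = 440/101 as a continued fraction with the Euclidean algorithm:
  440 = 4*101 + 36, so a_0 = 4.
  101 = 2*36 + 29, so a_1 = 2.
  36 = 1*29 + 7, so a_2 = 1.
  29 = 4*7 + 1, so a_3 = 4.
  7 = 7*1 + 0, so a_4 = 7.
so x = [4; 2, 1, 4, 7].
Convergents (p_i = a_i*p_{i-1} + p_{i-2}, q_i = a_i*q_{i-1} + q_{i-2} with p_{-2}=0, p_{-1}=1, q_{-2}=1, q_{-1}=0), until the denominator exceeds 11:
  i=0: a_0=4, p_0 = 4*1 + 0 = 4, q_0 = 4*0 + 1 = 1.
  i=1: a_1=2, p_1 = 2*4 + 1 = 9, q_1 = 2*1 + 0 = 2.
  i=2: a_2=1, p_2 = 1*9 + 4 = 13, q_2 = 1*2 + 1 = 3.
  i=3: a_3=4, p_3 = 4*13 + 9 = 61, q_3 = 4*3 + 2 = 14.
q_3 = 14 > 11, so the last convergent with denominator <= 11 is p_2/q_2 = 13/3.
The closest fraction with denominator <= 11 is either p_2/q_2 or the intermediate fraction (k*p_2 + p_1)/(k*q_2 + q_1) with the largest k >= 1 whose denominator stays <= 11; these approach x as k grows, and every other convergent or intermediate fraction in range is farther away.
Largest k: floor((11 - q_1)/q_2) = floor((11 - 2)/3) = 3.
That gives (3*13 + 9)/(3*3 + 2) = 48/11.
Compare the errors: |x - 13/3| = |440*3 - 13*101|/(101*3) = 7/303, and |x - 48/11| = |440*11 - 48*101|/(101*11) = 8/1111.
Cross-multiplying, 8*303 = 2424 < 7777 = 7*1111, so 8/1111 is smaller: the intermediate fraction 48/11 is closer to x than 13/3.

48/11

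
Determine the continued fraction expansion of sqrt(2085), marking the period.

[45; (1, 1, 1, 22, 6, 22, 1, 1, 1, 90)]

Write x_i = (sqrt(2085) + m_i)/d_i with (m_0, d_0) = (0, 1). a_0 = floor(sqrt(2085)) = 45, since 45^2 = 2025 <= 2085 < 2116 = 46^2.
Iterate m_{i+1} = d_i*a_i - m_i, d_{i+1} = (2085 - m_{i+1}^2)/d_i, a_{i+1} = floor((a_0 + m_{i+1})/d_{i+1}):
  m_1 = 1*45 - 0 = 45, d_1 = (2085 - 45^2)/1 = 60/1 = 60, a_1 = floor((45 + 45)/60) = 1.
  m_2 = 60*1 - 45 = 15, d_2 = (2085 - 15^2)/60 = 1860/60 = 31, a_2 = floor((45 + 15)/31) = 1.
  m_3 = 31*1 - 15 = 16, d_3 = (2085 - 16^2)/31 = 1829/31 = 59, a_3 = floor((45 + 16)/59) = 1.
  m_4 = 59*1 - 16 = 43, d_4 = (2085 - 43^2)/59 = 236/59 = 4, a_4 = floor((45 + 43)/4) = 22.
  m_5 = 4*22 - 43 = 45, d_5 = (2085 - 45^2)/4 = 60/4 = 15, a_5 = floor((45 + 45)/15) = 6.
  m_6 = 15*6 - 45 = 45, d_6 = (2085 - 45^2)/15 = 60/15 = 4, a_6 = floor((45 + 45)/4) = 22.
  m_7 = 4*22 - 45 = 43, d_7 = (2085 - 43^2)/4 = 236/4 = 59, a_7 = floor((45 + 43)/59) = 1.
  m_8 = 59*1 - 43 = 16, d_8 = (2085 - 16^2)/59 = 1829/59 = 31, a_8 = floor((45 + 16)/31) = 1.
  m_9 = 31*1 - 16 = 15, d_9 = (2085 - 15^2)/31 = 1860/31 = 60, a_9 = floor((45 + 15)/60) = 1.
  m_10 = 60*1 - 15 = 45, d_10 = (2085 - 45^2)/60 = 60/60 = 1, a_10 = floor((45 + 45)/1) = 90.
  m_11 = 1*90 - 45 = 45, d_11 = (2085 - 45^2)/1 = 60/1 = 60: (m_11, d_11) = (m_1, d_1) = (45, 60), so from here the quotients repeat a_1, ..., a_10; the period length is 10.
Hence the expansion of sqrt(2085) is a_0 = 45 followed by the repeating block 1, 1, 1, 22, 6, 22, 1, 1, 1, 90 (period 10).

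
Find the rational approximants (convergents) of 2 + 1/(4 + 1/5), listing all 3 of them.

Using the convergent recurrence p_i = a_i*p_{i-1} + p_{i-2}, q_i = a_i*q_{i-1} + q_{i-2} with p_{-2}=0, p_{-1}=1, q_{-2}=1, q_{-1}=0:
  i=0: a_0=2, p_0 = 2*1 + 0 = 2, q_0 = 2*0 + 1 = 1.
  i=1: a_1=4, p_1 = 4*2 + 1 = 9, q_1 = 4*1 + 0 = 4.
  i=2: a_2=5, p_2 = 5*9 + 2 = 47, q_2 = 5*4 + 1 = 21.

2/1, 9/4, 47/21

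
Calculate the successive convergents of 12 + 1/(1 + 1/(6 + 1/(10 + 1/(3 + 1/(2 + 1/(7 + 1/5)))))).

12/1, 13/1, 90/7, 913/71, 2829/220, 6571/511, 48826/3797, 250701/19496

Using the convergent recurrence p_i = a_i*p_{i-1} + p_{i-2}, q_i = a_i*q_{i-1} + q_{i-2} with p_{-2}=0, p_{-1}=1, q_{-2}=1, q_{-1}=0:
  i=0: a_0=12, p_0 = 12*1 + 0 = 12, q_0 = 12*0 + 1 = 1.
  i=1: a_1=1, p_1 = 1*12 + 1 = 13, q_1 = 1*1 + 0 = 1.
  i=2: a_2=6, p_2 = 6*13 + 12 = 90, q_2 = 6*1 + 1 = 7.
  i=3: a_3=10, p_3 = 10*90 + 13 = 913, q_3 = 10*7 + 1 = 71.
  i=4: a_4=3, p_4 = 3*913 + 90 = 2829, q_4 = 3*71 + 7 = 220.
  i=5: a_5=2, p_5 = 2*2829 + 913 = 6571, q_5 = 2*220 + 71 = 511.
  i=6: a_6=7, p_6 = 7*6571 + 2829 = 48826, q_6 = 7*511 + 220 = 3797.
  i=7: a_7=5, p_7 = 5*48826 + 6571 = 250701, q_7 = 5*3797 + 511 = 19496.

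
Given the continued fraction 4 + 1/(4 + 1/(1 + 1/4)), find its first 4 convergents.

Using the convergent recurrence p_i = a_i*p_{i-1} + p_{i-2}, q_i = a_i*q_{i-1} + q_{i-2} with p_{-2}=0, p_{-1}=1, q_{-2}=1, q_{-1}=0:
  i=0: a_0=4, p_0 = 4*1 + 0 = 4, q_0 = 4*0 + 1 = 1.
  i=1: a_1=4, p_1 = 4*4 + 1 = 17, q_1 = 4*1 + 0 = 4.
  i=2: a_2=1, p_2 = 1*17 + 4 = 21, q_2 = 1*4 + 1 = 5.
  i=3: a_3=4, p_3 = 4*21 + 17 = 101, q_3 = 4*5 + 4 = 24.

4/1, 17/4, 21/5, 101/24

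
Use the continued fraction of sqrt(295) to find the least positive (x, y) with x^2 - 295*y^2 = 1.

First expand sqrt(295) as a continued fraction. With x_i = (sqrt(295) + m_i)/d_i and (m_0, d_0) = (0, 1): a_0 = floor(sqrt(295)) = 17, since 17^2 = 289 <= 295 < 324 = 18^2.
Iterate m_{i+1} = d_i*a_i - m_i, d_{i+1} = (295 - m_{i+1}^2)/d_i, a_{i+1} = floor((a_0 + m_{i+1})/d_{i+1}):
  m_1 = 1*17 - 0 = 17, d_1 = (295 - 17^2)/1 = 6/1 = 6, a_1 = floor((17 + 17)/6) = 5.
  m_2 = 6*5 - 17 = 13, d_2 = (295 - 13^2)/6 = 126/6 = 21, a_2 = floor((17 + 13)/21) = 1.
  m_3 = 21*1 - 13 = 8, d_3 = (295 - 8^2)/21 = 231/21 = 11, a_3 = floor((17 + 8)/11) = 2.
  m_4 = 11*2 - 8 = 14, d_4 = (295 - 14^2)/11 = 99/11 = 9, a_4 = floor((17 + 14)/9) = 3.
  m_5 = 9*3 - 14 = 13, d_5 = (295 - 13^2)/9 = 126/9 = 14, a_5 = floor((17 + 13)/14) = 2.
  m_6 = 14*2 - 13 = 15, d_6 = (295 - 15^2)/14 = 70/14 = 5, a_6 = floor((17 + 15)/5) = 6.
  m_7 = 5*6 - 15 = 15, d_7 = (295 - 15^2)/5 = 70/5 = 14, a_7 = floor((17 + 15)/14) = 2.
  m_8 = 14*2 - 15 = 13, d_8 = (295 - 13^2)/14 = 126/14 = 9, a_8 = floor((17 + 13)/9) = 3.
  m_9 = 9*3 - 13 = 14, d_9 = (295 - 14^2)/9 = 99/9 = 11, a_9 = floor((17 + 14)/11) = 2.
  m_10 = 11*2 - 14 = 8, d_10 = (295 - 8^2)/11 = 231/11 = 21, a_10 = floor((17 + 8)/21) = 1.
  m_11 = 21*1 - 8 = 13, d_11 = (295 - 13^2)/21 = 126/21 = 6, a_11 = floor((17 + 13)/6) = 5.
  m_12 = 6*5 - 13 = 17, d_12 = (295 - 17^2)/6 = 6/6 = 1, a_12 = floor((17 + 17)/1) = 34.
  m_13 = 1*34 - 17 = 17, d_13 = (295 - 17^2)/1 = 6/1 = 6: (m_13, d_13) = (m_1, d_1) = (17, 6), so from here the quotients repeat a_1, ..., a_12; the period length is 12.
So sqrt(295) = [17; (5, 1, 2, 3, 2, 6, 2, 3, 2, 1, 5, 34)] with period length k = 12.
k is even, so the fundamental solution of x^2 - 295y^2 = 1 is (p_{k-1}, q_{k-1}) = (p_11, q_11); compute convergents through index 11.
Convergents (p_i = a_i*p_{i-1} + p_{i-2}, q_i = a_i*q_{i-1} + q_{i-2} with p_{-2}=0, p_{-1}=1, q_{-2}=1, q_{-1}=0):
  i=0: a_0=17, p_0 = 17*1 + 0 = 17, q_0 = 17*0 + 1 = 1.
  i=1: a_1=5, p_1 = 5*17 + 1 = 86, q_1 = 5*1 + 0 = 5.
  i=2: a_2=1, p_2 = 1*86 + 17 = 103, q_2 = 1*5 + 1 = 6.
  i=3: a_3=2, p_3 = 2*103 + 86 = 292, q_3 = 2*6 + 5 = 17.
  i=4: a_4=3, p_4 = 3*292 + 103 = 979, q_4 = 3*17 + 6 = 57.
  i=5: a_5=2, p_5 = 2*979 + 292 = 2250, q_5 = 2*57 + 17 = 131.
  i=6: a_6=6, p_6 = 6*2250 + 979 = 14479, q_6 = 6*131 + 57 = 843.
  i=7: a_7=2, p_7 = 2*14479 + 2250 = 31208, q_7 = 2*843 + 131 = 1817.
  i=8: a_8=3, p_8 = 3*31208 + 14479 = 108103, q_8 = 3*1817 + 843 = 6294.
  i=9: a_9=2, p_9 = 2*108103 + 31208 = 247414, q_9 = 2*6294 + 1817 = 14405.
  i=10: a_10=1, p_10 = 1*247414 + 108103 = 355517, q_10 = 1*14405 + 6294 = 20699.
  i=11: a_11=5, p_11 = 5*355517 + 247414 = 2024999, q_11 = 5*20699 + 14405 = 117900.
Check: 2024999^2 - 295*117900^2 = 4100620950001 - 4100620950000 = 1, so (x, y) = (2024999, 117900) solves the equation, and by the theorem it is the least positive solution.

(x, y) = (2024999, 117900)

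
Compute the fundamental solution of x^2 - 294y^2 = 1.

(x, y) = (4801, 280)

First expand sqrt(294) as a continued fraction. With x_i = (sqrt(294) + m_i)/d_i and (m_0, d_0) = (0, 1): a_0 = floor(sqrt(294)) = 17, since 17^2 = 289 <= 294 < 324 = 18^2.
Iterate m_{i+1} = d_i*a_i - m_i, d_{i+1} = (294 - m_{i+1}^2)/d_i, a_{i+1} = floor((a_0 + m_{i+1})/d_{i+1}):
  m_1 = 1*17 - 0 = 17, d_1 = (294 - 17^2)/1 = 5/1 = 5, a_1 = floor((17 + 17)/5) = 6.
  m_2 = 5*6 - 17 = 13, d_2 = (294 - 13^2)/5 = 125/5 = 25, a_2 = floor((17 + 13)/25) = 1.
  m_3 = 25*1 - 13 = 12, d_3 = (294 - 12^2)/25 = 150/25 = 6, a_3 = floor((17 + 12)/6) = 4.
  m_4 = 6*4 - 12 = 12, d_4 = (294 - 12^2)/6 = 150/6 = 25, a_4 = floor((17 + 12)/25) = 1.
  m_5 = 25*1 - 12 = 13, d_5 = (294 - 13^2)/25 = 125/25 = 5, a_5 = floor((17 + 13)/5) = 6.
  m_6 = 5*6 - 13 = 17, d_6 = (294 - 17^2)/5 = 5/5 = 1, a_6 = floor((17 + 17)/1) = 34.
  m_7 = 1*34 - 17 = 17, d_7 = (294 - 17^2)/1 = 5/1 = 5: (m_7, d_7) = (m_1, d_1) = (17, 5), so from here the quotients repeat a_1, ..., a_6; the period length is 6.
So sqrt(294) = [17; (6, 1, 4, 1, 6, 34)] with period length k = 6.
k is even, so the fundamental solution of x^2 - 294y^2 = 1 is (p_{k-1}, q_{k-1}) = (p_5, q_5); compute convergents through index 5.
Convergents (p_i = a_i*p_{i-1} + p_{i-2}, q_i = a_i*q_{i-1} + q_{i-2} with p_{-2}=0, p_{-1}=1, q_{-2}=1, q_{-1}=0):
  i=0: a_0=17, p_0 = 17*1 + 0 = 17, q_0 = 17*0 + 1 = 1.
  i=1: a_1=6, p_1 = 6*17 + 1 = 103, q_1 = 6*1 + 0 = 6.
  i=2: a_2=1, p_2 = 1*103 + 17 = 120, q_2 = 1*6 + 1 = 7.
  i=3: a_3=4, p_3 = 4*120 + 103 = 583, q_3 = 4*7 + 6 = 34.
  i=4: a_4=1, p_4 = 1*583 + 120 = 703, q_4 = 1*34 + 7 = 41.
  i=5: a_5=6, p_5 = 6*703 + 583 = 4801, q_5 = 6*41 + 34 = 280.
Check: 4801^2 - 294*280^2 = 23049601 - 23049600 = 1, so (x, y) = (4801, 280) solves the equation, and by the theorem it is the least positive solution.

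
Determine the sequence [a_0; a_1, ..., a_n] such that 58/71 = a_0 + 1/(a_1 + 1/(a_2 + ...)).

[0; 1, 4, 2, 6]

Run the Euclidean algorithm on 58 and 71; the successive quotients are the partial quotients a_0, a_1, ... (each step inverts the fractional part left over by the previous one):
  58 = 0*71 + 58, so a_0 = 0.
  71 = 1*58 + 13, so a_1 = 1.
  58 = 4*13 + 6, so a_2 = 4.
  13 = 2*6 + 1, so a_3 = 2.
  6 = 6*1 + 0, so a_4 = 6.
The remainder reaches 0 after 5 divisions, so the expansion has 5 partial quotients, read off in order.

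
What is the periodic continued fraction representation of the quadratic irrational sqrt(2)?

[1; (2)]

Write x_i = (sqrt(2) + m_i)/d_i with (m_0, d_0) = (0, 1). a_0 = floor(sqrt(2)) = 1, since 1^2 = 1 <= 2 < 4 = 2^2.
Iterate m_{i+1} = d_i*a_i - m_i, d_{i+1} = (2 - m_{i+1}^2)/d_i, a_{i+1} = floor((a_0 + m_{i+1})/d_{i+1}):
  m_1 = 1*1 - 0 = 1, d_1 = (2 - 1^2)/1 = 1/1 = 1, a_1 = floor((1 + 1)/1) = 2.
  m_2 = 1*2 - 1 = 1, d_2 = (2 - 1^2)/1 = 1/1 = 1: (m_2, d_2) = (m_1, d_1) = (1, 1), so from here the quotient a_1 repeats; the period length is 1.
Hence the expansion of sqrt(2) is a_0 = 1 followed by the repeating block 2 (period 1).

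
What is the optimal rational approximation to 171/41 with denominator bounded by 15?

Expand x = 171/41 as a continued fraction with the Euclidean algorithm:
  171 = 4*41 + 7, so a_0 = 4.
  41 = 5*7 + 6, so a_1 = 5.
  7 = 1*6 + 1, so a_2 = 1.
  6 = 6*1 + 0, so a_3 = 6.
so x = [4; 5, 1, 6].
Convergents (p_i = a_i*p_{i-1} + p_{i-2}, q_i = a_i*q_{i-1} + q_{i-2} with p_{-2}=0, p_{-1}=1, q_{-2}=1, q_{-1}=0), until the denominator exceeds 15:
  i=0: a_0=4, p_0 = 4*1 + 0 = 4, q_0 = 4*0 + 1 = 1.
  i=1: a_1=5, p_1 = 5*4 + 1 = 21, q_1 = 5*1 + 0 = 5.
  i=2: a_2=1, p_2 = 1*21 + 4 = 25, q_2 = 1*5 + 1 = 6.
  i=3: a_3=6, p_3 = 6*25 + 21 = 171, q_3 = 6*6 + 5 = 41.
q_3 = 41 > 15, so the last convergent with denominator <= 15 is p_2/q_2 = 25/6.
The closest fraction with denominator <= 15 is either p_2/q_2 or the intermediate fraction (k*p_2 + p_1)/(k*q_2 + q_1) with the largest k >= 1 whose denominator stays <= 15; these approach x as k grows, and every other convergent or intermediate fraction in range is farther away.
Largest k: floor((15 - q_1)/q_2) = floor((15 - 5)/6) = 1.
That gives (1*25 + 21)/(1*6 + 5) = 46/11.
Compare the errors: |x - 25/6| = |171*6 - 25*41|/(41*6) = 1/246, and |x - 46/11| = |171*11 - 46*41|/(41*11) = 5/451.
Cross-multiplying, 1*451 = 451 < 1230 = 5*246, so 1/246 is smaller: the convergent 25/6 is closer to x than 46/11.

25/6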